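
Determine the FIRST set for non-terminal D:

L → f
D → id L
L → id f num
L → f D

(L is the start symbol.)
To compute FIRST(D), examine every production with D on the left-hand side, reading each right-hand side left to right until a non-nullable symbol is reached.

From D → id L:
  - id is a terminal: add 'id' and stop

Collecting: FIRST(D) = { 'id' }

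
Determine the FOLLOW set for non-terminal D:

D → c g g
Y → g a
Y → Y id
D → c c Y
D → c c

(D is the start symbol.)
{ $ }

To compute FOLLOW(D), find every occurrence of D on a right-hand side N → α D β: add FIRST(β) \ {ε}, and if β is empty or nullable also add FOLLOW(N). Iterate to a fixed point.

D is the start symbol, so $ ∈ FOLLOW(D).
D does not occur on any right-hand side.

Taking the union: FOLLOW(D) = { $ }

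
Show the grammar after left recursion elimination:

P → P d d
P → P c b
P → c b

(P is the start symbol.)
P is directly left-recursive. The standard transformation for
  A → A α₁ | ... | A α_m | β₁ | ... | β_n
is
  A  → β₁ A' | ... | β_n A'
  A' → α₁ A' | ... | α_m A' | ε

P → c b becomes P → c b P'
P → P d d becomes P' → d d P'
P → P c b becomes P' → c b P'
Add P' → ε

Resulting grammar:
P → c b P'
P' → d d P'
P' → c b P'
P' → ε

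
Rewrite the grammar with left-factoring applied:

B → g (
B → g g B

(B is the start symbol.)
Left-factoring transforms A → αβ₁ | αβ₂ into A → αA' and A' → β₁ | β₂
(α is the longest common prefix among the alternatives). Repeat until
no nonterminal has two alternatives with a common prefix.

Round 1: B has alternatives sharing prefix 'g'. Introduce B': B → g B'
  Add: B' → (
  Add: B' → g B

No remaining common prefixes — done.

Resulting grammar:
B → g B'
B' → (
B' → g B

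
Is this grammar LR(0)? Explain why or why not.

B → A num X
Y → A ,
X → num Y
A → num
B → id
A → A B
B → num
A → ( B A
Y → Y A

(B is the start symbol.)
No. Reduce-reduce conflict: [A → num .] and [B → num .]

Augment with B' → B and build the canonical LR(0) collection (I0 = CLOSURE({[B' → . B]}), then GOTO on every symbol after a dot until no new states appear). It has 17 states:
  I0: { [A → . ( B A], [A → . A B], [A → . num], [B → . A num X], [B → . id], [B → . num], [B' → . B] }  — shift
  I1: { [A → ( . B A], [A → . ( B A], [A → . A B], [A → . num], [B → . A num X], [B → . id], [B → . num] }  — shift
  I2: { [A → . ( B A], [A → . A B], [A → . num], [A → A . B], [B → . A num X], [B → . id], [B → . num], [B → A . num X] }  — shift
  I3: { [B' → B .] }  — accept
  I4: { [B → id .] }  — reduce
  I5: { [A → num .], [B → num .] }  — 2 reduces
  I6: { [A → A B .] }  — reduce
  I7: { [A → num .], [B → A num . X], [B → num .], [X → . num Y] }  — shift, 2 reduces
  I8: { [B → A num X .] }  — reduce
  I9: { [A → . ( B A], [A → . A B], [A → . num], [X → num . Y], [Y → . A ,], [Y → . Y A] }  — shift
  I10: { [A → . ( B A], [A → . A B], [A → . num], [A → A . B], [B → . A num X], [B → . id], [B → . num], [Y → A . ,] }  — shift
  I11: { [A → . ( B A], [A → . A B], [A → . num], [X → num Y .], [Y → Y . A] }  — shift, reduce
  I12: { [A → num .] }  — reduce
  I13: { [A → . ( B A], [A → . A B], [A → . num], [A → A . B], [B → . A num X], [B → . id], [B → . num], [Y → Y A .] }  — shift, reduce
  I14: { [Y → A , .] }  — reduce
  I15: { [A → ( B . A], [A → . ( B A], [A → . A B], [A → . num] }  — shift
  I16: { [A → ( B A .], [A → . ( B A], [A → . A B], [A → . num], [A → A . B], [B → . A num X], [B → . id], [B → . num] }  — shift, reduce

Conflict in state I5:
  Reduce-reduce conflict: [A → num .] and [B → num .]
So the grammar is NOT LR(0).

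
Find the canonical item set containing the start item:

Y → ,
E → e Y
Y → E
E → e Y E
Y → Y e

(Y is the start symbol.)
First, augment the grammar with Y' → Y
I₀ = CLOSURE({ [Y' → . Y] }):
  [Y' → . Y] has the dot before Y: add [Y → . ,], [Y → . E], [Y → . Y e]
  [Y → . E] has the dot before E: add [E → . e Y], [E → . e Y E]
No further items can be added.

I₀ = { [E → . e Y E], [E → . e Y], [Y → . ,], [Y → . E], [Y → . Y e], [Y' → . Y] }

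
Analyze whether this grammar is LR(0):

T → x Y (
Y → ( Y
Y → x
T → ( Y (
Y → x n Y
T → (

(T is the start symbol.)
No. Shift-reduce conflict between [T → ( .] and [Y → . ( Y]

Augment with T' → T and build the canonical LR(0) collection (I0 = CLOSURE({[T' → . T]}), then GOTO on every symbol after a dot until no new states appear). It has 13 states:
  I0: { [T → . ( Y (], [T → . (], [T → . x Y (], [T' → . T] }  — shift
  I1: { [T → ( . Y (], [T → ( .], [Y → . ( Y], [Y → . x n Y], [Y → . x] }  — shift, reduce
  I2: { [T' → T .] }  — accept
  I3: { [T → x . Y (], [Y → . ( Y], [Y → . x n Y], [Y → . x] }  — shift
  I4: { [Y → ( . Y], [Y → . ( Y], [Y → . x n Y], [Y → . x] }  — shift
  I5: { [T → x Y . (] }  — shift
  I6: { [Y → x . n Y], [Y → x .] }  — shift, reduce
  I7: { [Y → . ( Y], [Y → . x n Y], [Y → . x], [Y → x n . Y] }  — shift
  I8: { [Y → x n Y .] }  — reduce
  I9: { [T → x Y ( .] }  — reduce
  I10: { [Y → ( Y .] }  — reduce
  I11: { [T → ( Y . (] }  — shift
  I12: { [T → ( Y ( .] }  — reduce

Conflict in state I1:
  Shift-reduce conflict between [T → ( .] and [Y → . ( Y]
So the grammar is NOT LR(0).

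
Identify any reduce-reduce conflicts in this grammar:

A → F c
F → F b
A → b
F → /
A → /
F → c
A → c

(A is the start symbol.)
A reduce-reduce conflict occurs when an LR(0) state has two complete items [A → α .] and [B → β .] — both call for a reduction, and with no lookahead the parser cannot choose between them.

Augment with A' → A and build the canonical LR(0) collection (I0 = CLOSURE({[A' → . A]}), then GOTO on every symbol after a dot until no new states appear). It has 8 states:
  I0: { [A → . /], [A → . F c], [A → . b], [A → . c], [A' → . A], [F → . /], [F → . F b], [F → . c] }  — shift
  I1: { [A → / .], [F → / .] }  — 2 reduces
  I2: { [A' → A .] }  — accept
  I3: { [A → F . c], [F → F . b] }  — shift
  I4: { [A → b .] }  — reduce
  I5: { [A → c .], [F → c .] }  — 2 reduces
  I6: { [F → F b .] }  — reduce
  I7: { [A → F c .] }  — reduce

I1 contains complete items [A → / .], [F → / .] — reduce-reduce conflict.
I5 contains complete items [A → c .], [F → c .] — reduce-reduce conflict.

Answer: Yes — I1: [A → / .] vs [F → / .]; I5: [A → c .] vs [F → c .]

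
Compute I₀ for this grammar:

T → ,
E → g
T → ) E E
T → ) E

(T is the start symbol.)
{ [T → . ) E E], [T → . ) E], [T → . ,], [T' → . T] }

First, augment the grammar with T' → T
I₀ = CLOSURE({ [T' → . T] }):
  [T' → . T] has the dot before T: add [T → . ,], [T → . ) E E], [T → . ) E]
No further items can be added.

I₀ = { [T → . ) E E], [T → . ) E], [T → . ,], [T' → . T] }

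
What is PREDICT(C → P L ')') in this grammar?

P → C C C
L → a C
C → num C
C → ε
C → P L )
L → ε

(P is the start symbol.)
{ ')', 'a', 'num' }

PREDICT(C → P L ')') = (FIRST(RHS) \ {ε}) ∪ (FOLLOW(C) if ε ∈ FIRST(RHS), i.e. RHS ⇒* ε)
FIRST(P) = { ')', 'a', 'num', ε }
FIRST(L) = { 'a', ε }
FIRST(P L ')') = { ')', 'a', 'num' }
ε ∉ FIRST(P L ')'), so FOLLOW(C) is not added.
PREDICT(C → P L ')') = { ')', 'a', 'num' }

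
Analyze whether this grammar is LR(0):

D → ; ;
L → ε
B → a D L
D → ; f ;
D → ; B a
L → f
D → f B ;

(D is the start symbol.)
A grammar is LR(0) if no state in the canonical LR(0) collection has:
  - both a shift item (dot before a terminal) and a complete item (shift-reduce conflict), or
  - two or more complete items (reduce-reduce conflict; the accept item [D' → D .] counts as a complete item here).

Augment with D' → D and build the canonical LR(0) collection (I0 = CLOSURE({[D' → . D]}), then GOTO on every symbol after a dot until no new states appear). It has 15 states:
  I0: { [D → . ; ;], [D → . ; B a], [D → . ; f ;], [D → . f B ;], [D' → . D] }  — shift
  I1: { [B → . a D L], [D → ; . ;], [D → ; . B a], [D → ; . f ;] }  — shift
  I2: { [D' → D .] }  — accept
  I3: { [B → . a D L], [D → f . B ;] }  — shift
  I4: { [D → f B . ;] }  — shift
  I5: { [B → a . D L], [D → . ; ;], [D → . ; B a], [D → . ; f ;], [D → . f B ;] }  — shift
  I6: { [B → a D . L], [L → . f], [L → .] }  — shift, reduce
  I7: { [B → a D L .] }  — reduce
  I8: { [L → f .] }  — reduce
  I9: { [D → f B ; .] }  — reduce
  I10: { [D → ; ; .] }  — reduce
  I11: { [D → ; B . a] }  — shift
  I12: { [D → ; f . ;] }  — shift
  I13: { [D → ; f ; .] }  — reduce
  I14: { [D → ; B a .] }  — reduce

Conflict in state I6:
  Shift-reduce conflict between [L → .] and [L → . f]
So the grammar is NOT LR(0).

Answer: No. Shift-reduce conflict between [L → .] and [L → . f]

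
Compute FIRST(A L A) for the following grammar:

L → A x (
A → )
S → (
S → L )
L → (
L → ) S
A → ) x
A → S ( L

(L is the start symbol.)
{ '(', ')' }

FIRST sets of the non-terminals involved (from the grammar, by fixed-point iteration):
  FIRST(A) = { '(', ')' }

To compute FIRST(A L A), process the symbols left to right:
Symbol A is a non-terminal. Add FIRST(A) \ {ε} = { '(', ')' }
A is not nullable (ε ∉ FIRST(A)), so stop here.
FIRST(A L A) = { '(', ')' }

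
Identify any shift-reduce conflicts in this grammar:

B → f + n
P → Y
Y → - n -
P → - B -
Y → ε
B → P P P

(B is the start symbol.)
Yes — I0: [Y → .] vs [B → . f + n]; I1: [Y → .] vs [B → . f + n]; I3: [Y → .] vs [P → . - B -]; I8: [Y → .] vs [P → . - B -]

A shift-reduce conflict occurs when an LR(0) state has both:
  - a complete (reduce) item [A → α .] (dot at the end), and
  - a shift item [B → β . c γ] (dot before a terminal).

Augment with B' → B and build the canonical LR(0) collection (I0 = CLOSURE({[B' → . B]}), then GOTO on every symbol after a dot until no new states appear). It has 14 states:
  I0: { [B → . P P P], [B → . f + n], [B' → . B], [P → . - B -], [P → . Y], [Y → . - n -], [Y → .] }  — shift, reduce
  I1: { [B → . P P P], [B → . f + n], [P → - . B -], [P → . - B -], [P → . Y], [Y → - . n -], [Y → . - n -], [Y → .] }  — shift, reduce
  I2: { [B' → B .] }  — accept
  I3: { [B → P . P P], [P → . - B -], [P → . Y], [Y → . - n -], [Y → .] }  — shift, reduce
  I4: { [P → Y .] }  — reduce
  I5: { [B → f . + n] }  — shift
  I6: { [B → f + . n] }  — shift
  I7: { [B → f + n .] }  — reduce
  I8: { [B → P P . P], [P → . - B -], [P → . Y], [Y → . - n -], [Y → .] }  — shift, reduce
  I9: { [B → P P P .] }  — reduce
  I10: { [P → - B . -] }  — shift
  I11: { [Y → - n . -] }  — shift
  I12: { [Y → - n - .] }  — reduce
  I13: { [P → - B - .] }  — reduce

I0 contains reduce item [Y → .] and shift items [B → . f + n], [P → . - B -], [Y → . - n -] — shift-reduce conflict.
I1 contains reduce item [Y → .] and shift items [B → . f + n], [P → . - B -], [Y → . - n -], [Y → - . n -] — shift-reduce conflict.
I3 contains reduce item [Y → .] and shift items [P → . - B -], [Y → . - n -] — shift-reduce conflict.
I8 contains reduce item [Y → .] and shift items [P → . - B -], [Y → . - n -] — shift-reduce conflict.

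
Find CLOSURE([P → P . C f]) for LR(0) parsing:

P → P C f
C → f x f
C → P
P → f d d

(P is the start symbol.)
{ [C → . P], [C → . f x f], [P → . P C f], [P → . f d d], [P → P . C f] }

Start with: [P → P . C f]
  [P → P . C f] has the dot before C: add [C → . f x f], [C → . P]
  [C → . P] has the dot before P: add [P → . P C f], [P → . f d d]
No further items can be added.

CLOSURE = { [C → . P], [C → . f x f], [P → . P C f], [P → . f d d], [P → P . C f] }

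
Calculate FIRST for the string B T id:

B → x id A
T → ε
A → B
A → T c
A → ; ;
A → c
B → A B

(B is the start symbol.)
FIRST sets of the non-terminals involved (from the grammar, by fixed-point iteration):
  FIRST(B) = { ';', 'c', 'x' }

To compute FIRST(B T id), process the symbols left to right:
Symbol B is a non-terminal. Add FIRST(B) \ {ε} = { ';', 'c', 'x' }
B is not nullable (ε ∉ FIRST(B)), so stop here.
FIRST(B T id) = { ';', 'c', 'x' }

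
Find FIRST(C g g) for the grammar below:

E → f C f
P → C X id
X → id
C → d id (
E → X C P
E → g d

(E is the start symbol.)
{ 'd' }

FIRST sets of the non-terminals involved (from the grammar, by fixed-point iteration):
  FIRST(C) = { 'd' }

To compute FIRST(C g g), process the symbols left to right:
Symbol C is a non-terminal. Add FIRST(C) \ {ε} = { 'd' }
C is not nullable (ε ∉ FIRST(C)), so stop here.
FIRST(C g g) = { 'd' }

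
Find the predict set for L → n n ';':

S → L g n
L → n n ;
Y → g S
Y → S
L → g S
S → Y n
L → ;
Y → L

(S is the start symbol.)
{ 'n' }

PREDICT(L → n n ';') = (FIRST(RHS) \ {ε}) ∪ (FOLLOW(L) if ε ∈ FIRST(RHS), i.e. RHS ⇒* ε)
FIRST(n n ';') = { 'n' }
ε ∉ FIRST(n n ';'), so FOLLOW(L) is not added.
PREDICT(L → n n ';') = { 'n' }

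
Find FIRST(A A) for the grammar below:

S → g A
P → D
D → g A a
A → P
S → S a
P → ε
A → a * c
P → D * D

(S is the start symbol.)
FIRST sets of the non-terminals involved (from the grammar, by fixed-point iteration):
  FIRST(A) = { 'a', 'g', ε }

To compute FIRST(A A), process the symbols left to right:
Symbol A is a non-terminal. Add FIRST(A) \ {ε} = { 'a', 'g' }
A is nullable (ε ∈ FIRST(A)), continue to the next symbol.
Symbol A is a non-terminal. Add FIRST(A) \ {ε} = { 'a', 'g' }
A is nullable (ε ∈ FIRST(A)), continue to the next symbol.
All symbols are nullable, so ε is in the result.
FIRST(A A) = { 'a', 'g', ε }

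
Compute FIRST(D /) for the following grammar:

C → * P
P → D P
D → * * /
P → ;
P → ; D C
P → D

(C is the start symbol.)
{ '*' }

FIRST sets of the non-terminals involved (from the grammar, by fixed-point iteration):
  FIRST(D) = { '*' }

To compute FIRST(D /), process the symbols left to right:
Symbol D is a non-terminal. Add FIRST(D) \ {ε} = { '*' }
D is not nullable (ε ∉ FIRST(D)), so stop here.
FIRST(D /) = { '*' }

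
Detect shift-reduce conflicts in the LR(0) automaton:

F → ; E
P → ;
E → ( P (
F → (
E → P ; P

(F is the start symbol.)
A shift-reduce conflict occurs when an LR(0) state has both:
  - a complete (reduce) item [A → α .] (dot at the end), and
  - a shift item [B → β . c γ] (dot before a terminal).

Augment with F' → F and build the canonical LR(0) collection (I0 = CLOSURE({[F' → . F]}), then GOTO on every symbol after a dot until no new states appear). It has 12 states:
  I0: { [F → . (], [F → . ; E], [F' → . F] }  — shift
  I1: { [F → ( .] }  — reduce
  I2: { [E → . ( P (], [E → . P ; P], [F → ; . E], [P → . ;] }  — shift
  I3: { [F' → F .] }  — accept
  I4: { [E → ( . P (], [P → . ;] }  — shift
  I5: { [P → ; .] }  — reduce
  I6: { [F → ; E .] }  — reduce
  I7: { [E → P . ; P] }  — shift
  I8: { [E → P ; . P], [P → . ;] }  — shift
  I9: { [E → P ; P .] }  — reduce
  I10: { [E → ( P . (] }  — shift
  I11: { [E → ( P ( .] }  — reduce

No state contains both a complete item and a shift item.

Answer: No shift-reduce conflicts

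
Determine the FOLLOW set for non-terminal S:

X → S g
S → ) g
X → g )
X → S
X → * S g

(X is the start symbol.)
To compute FOLLOW(S), find every occurrence of S on a right-hand side N → α S β: add FIRST(β) \ {ε}, and if β is empty or nullable also add FOLLOW(N). Iterate to a fixed point.

In X → S g: S is followed by g, add FIRST(g) \ {ε} = { 'g' }
In X → S: S is at the end, add FOLLOW(X)
In X → * S g: S is followed by g, add FIRST(g) \ {ε} = { 'g' }

The FOLLOW sets referred to above (computed the same way, to a fixed point):
  FOLLOW(X) = { $ }

Taking the union: FOLLOW(S) = { $, 'g' }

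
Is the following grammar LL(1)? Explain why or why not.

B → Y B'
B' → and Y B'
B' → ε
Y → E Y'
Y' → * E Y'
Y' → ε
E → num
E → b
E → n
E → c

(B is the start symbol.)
Yes, the grammar is LL(1).

A grammar is LL(1) if for each non-terminal N with multiple productions, the predict sets of those productions are pairwise disjoint, where PREDICT(N → α) = (FIRST(α) \ {ε}) ∪ (FOLLOW(N) if α ⇒* ε).

Relevant sets:
  FOLLOW(B') = { $ }
  FOLLOW(Y') = { $, 'and' }

For B':
  PREDICT(B' → and Y B') = { 'and' }
  PREDICT(B' → ε) = { $ }
For Y':
  PREDICT(Y' → '*' E Y') = { '*' }
  PREDICT(Y' → ε) = { $, 'and' }
For E:
  PREDICT(E → num) = { 'num' }
  PREDICT(E → b) = { 'b' }
  PREDICT(E → n) = { 'n' }
  PREDICT(E → c) = { 'c' }
B, Y have a single production, so nothing to check there.

All predict sets are disjoint. The grammar IS LL(1).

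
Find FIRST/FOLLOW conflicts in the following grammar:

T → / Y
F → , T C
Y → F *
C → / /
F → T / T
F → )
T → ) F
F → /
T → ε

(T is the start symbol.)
Nullable non-terminals: T.

T: nullable alternative(s) T → ε; FOLLOW(T) = { $, '*', '/' }
  T → / Y: FIRST \ {ε} = { '/' } — overlaps FOLLOW(T) on { '/' }: CONFLICT
  T → ) F: FIRST \ {ε} = { ')' } — disjoint from FOLLOW(T)
  T → ε: FIRST \ {ε} = { } — this is the only nullable alternative, skip

C, F, Y have no nullable alternative, so no FIRST/FOLLOW check is needed there.

So the grammar has 1 FIRST/FOLLOW conflict (marked CONFLICT above).

Answer: Yes. T → '/' Y with FOLLOW(T) on { '/' }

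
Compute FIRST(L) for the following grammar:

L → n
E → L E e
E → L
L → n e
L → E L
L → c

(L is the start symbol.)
{ 'c', 'n' }

To compute FIRST(L), examine every production with L on the left-hand side, reading each right-hand side left to right until a non-nullable symbol is reached.

FIRST sets of the other non-terminals involved (by the same procedure, iterated to a fixed point):
  FIRST(E) = { 'c', 'n' }

From L → n:
  - n is a terminal: add 'n' and stop
From L → n e:
  - n is a terminal: add 'n' and stop
From L → E L:
  - E is a non-terminal: add FIRST(E) \ {ε} = { 'c', 'n' }
    E is not nullable, so stop
From L → c:
  - c is a terminal: add 'c' and stop

Collecting: FIRST(L) = { 'c', 'n' }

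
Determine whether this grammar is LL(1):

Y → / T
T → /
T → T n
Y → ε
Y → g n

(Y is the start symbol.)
No. Predict set conflict for T: { '/' }

A grammar is LL(1) if for each non-terminal N with multiple productions, the predict sets of those productions are pairwise disjoint, where PREDICT(N → α) = (FIRST(α) \ {ε}) ∪ (FOLLOW(N) if α ⇒* ε).

Relevant sets:
  FIRST(T) = { '/' }
  FOLLOW(Y) = { $ }

For Y:
  PREDICT(Y → '/' T) = { '/' }
  PREDICT(Y → ε) = { $ }
  PREDICT(Y → g n) = { 'g' }
For T:
  PREDICT(T → '/') = { '/' }
  PREDICT(T → T n) = { '/' }

Conflict found: Predict set conflict for T: { '/' }
The grammar is NOT LL(1).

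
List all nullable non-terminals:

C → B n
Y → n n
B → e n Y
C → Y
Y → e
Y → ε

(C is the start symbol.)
{ 'C', 'Y' }

A non-terminal is nullable if it can derive ε (the empty string): either it has an ε-production, or it has a production whose right-hand side consists entirely of nullable non-terminals.

ε-productions: Y → ε
So Y is immediately nullable.
C → Y: every symbol on the right is nullable, so C is nullable too.
No further non-terminal can be added: every production for the remaining non-terminals contains a terminal or a non-nullable non-terminal.
Nullable = { 'C', 'Y' }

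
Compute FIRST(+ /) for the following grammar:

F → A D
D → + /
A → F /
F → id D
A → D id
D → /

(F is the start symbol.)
{ '+' }

To compute FIRST(+ /), process the symbols left to right:
Symbol + is a terminal. Add '+' and stop.
FIRST(+ /) = { '+' }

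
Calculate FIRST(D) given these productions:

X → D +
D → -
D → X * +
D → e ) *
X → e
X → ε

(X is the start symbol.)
{ '*', '-', 'e' }

To compute FIRST(D), examine every production with D on the left-hand side, reading each right-hand side left to right until a non-nullable symbol is reached.

FIRST sets of the other non-terminals involved (by the same procedure, iterated to a fixed point):
  FIRST(X) = { '*', '-', 'e', ε }

From D → -:
  - '-' is a terminal: add '-' and stop
From D → X * +:
  - X is a non-terminal: add FIRST(X) \ {ε} = { '*', '-', 'e' }
    X is nullable, so continue to the next symbol
  - '*' is a terminal: add '*' and stop
From D → e ) *:
  - e is a terminal: add 'e' and stop

Collecting: FIRST(D) = { '*', '-', 'e' }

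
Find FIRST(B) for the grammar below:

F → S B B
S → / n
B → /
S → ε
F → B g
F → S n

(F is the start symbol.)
{ '/' }

From B → /:
  - '/' is a terminal: add '/' and stop

Collecting: FIRST(B) = { '/' }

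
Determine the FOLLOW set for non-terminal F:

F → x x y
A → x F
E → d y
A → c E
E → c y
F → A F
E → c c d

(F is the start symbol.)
{ $, 'c', 'x' }

F is the start symbol, so $ ∈ FOLLOW(F).
In A → x F: F is at the end, add FOLLOW(A)
In F → A F: F is at the end; this adds FOLLOW(F) to itself — nothing new

The FOLLOW sets referred to above (computed the same way, to a fixed point):
  FOLLOW(A) = { 'c', 'x' }

Taking the union: FOLLOW(F) = { $, 'c', 'x' }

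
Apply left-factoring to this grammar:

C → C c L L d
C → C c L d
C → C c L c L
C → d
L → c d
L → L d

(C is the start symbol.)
Left-factoring transforms A → αβ₁ | αβ₂ into A → αA' and A' → β₁ | β₂
(α is the longest common prefix among the alternatives). Repeat until
no nonterminal has two alternatives with a common prefix.

Round 1: C has alternatives sharing prefix 'C c L'. Introduce C': C → C c L C'
  Add: C' → L d
  Add: C' → d
  Add: C' → c L

No remaining common prefixes — done.

Resulting grammar:
C → C c L C'
C' → L d
C' → d
C' → c L
C → d
L → c d
L → L d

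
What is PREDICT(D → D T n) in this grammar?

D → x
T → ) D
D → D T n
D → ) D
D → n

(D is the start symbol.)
PREDICT(D → D T n) = (FIRST(RHS) \ {ε}) ∪ (FOLLOW(D) if ε ∈ FIRST(RHS), i.e. RHS ⇒* ε)
FIRST(D) = { ')', 'n', 'x' }
FIRST(D T n) = { ')', 'n', 'x' }
ε ∉ FIRST(D T n), so FOLLOW(D) is not added.
PREDICT(D → D T n) = { ')', 'n', 'x' }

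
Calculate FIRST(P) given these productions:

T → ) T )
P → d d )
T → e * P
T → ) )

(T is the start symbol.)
From P → d d ):
  - d is a terminal: add 'd' and stop

Collecting: FIRST(P) = { 'd' }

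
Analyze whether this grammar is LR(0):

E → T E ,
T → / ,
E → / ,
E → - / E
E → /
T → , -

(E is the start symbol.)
No. Shift-reduce conflict between [E → / .] and [E → / . ,]

Augment with E' → E and build the canonical LR(0) collection (I0 = CLOSURE({[E' → . E]}), then GOTO on every symbol after a dot until no new states appear). It has 12 states:
  I0: { [E → . - / E], [E → . / ,], [E → . /], [E → . T E ,], [E' → . E], [T → . , -], [T → . / ,] }  — shift
  I1: { [T → , . -] }  — shift
  I2: { [E → - . / E] }  — shift
  I3: { [E → / . ,], [E → / .], [T → / . ,] }  — shift, reduce
  I4: { [E' → E .] }  — accept
  I5: { [E → . - / E], [E → . / ,], [E → . /], [E → . T E ,], [E → T . E ,], [T → . , -], [T → . / ,] }  — shift
  I6: { [E → T E . ,] }  — shift
  I7: { [E → T E , .] }  — reduce
  I8: { [E → / , .], [T → / , .] }  — 2 reduces
  I9: { [E → - / . E], [E → . - / E], [E → . / ,], [E → . /], [E → . T E ,], [T → . , -], [T → . / ,] }  — shift
  I10: { [E → - / E .] }  — reduce
  I11: { [T → , - .] }  — reduce

Conflict in state I3:
  Shift-reduce conflict between [E → / .] and [E → / . ,]
So the grammar is NOT LR(0).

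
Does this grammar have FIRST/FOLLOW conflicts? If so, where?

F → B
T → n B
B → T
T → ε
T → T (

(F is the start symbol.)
Yes. T → T '(' with FOLLOW(T) on { '(' }

A FIRST/FOLLOW conflict occurs when a non-terminal N has a nullable alternative N → β (β ⇒* ε) and another alternative N → α with FIRST(α) ∩ FOLLOW(N) ≠ ∅: on such a lookahead the parser cannot decide between expanding α and letting N vanish via β.

Nullable non-terminals: B, F, T.
FIRST sets used below: FIRST(T) = { '(', 'n', ε }
B has a nullable alternative but only one production, so nothing to check.
F has a nullable alternative but only one production, so nothing to check.

T: nullable alternative(s) T → ε; FOLLOW(T) = { $, '(' }
  T → n B: FIRST \ {ε} = { 'n' } — disjoint from FOLLOW(T)
  T → ε: FIRST \ {ε} = { } — this is the only nullable alternative, skip
  T → T (: FIRST \ {ε} = { '(', 'n' } — overlaps FOLLOW(T) on { '(' }: CONFLICT

So the grammar has 1 FIRST/FOLLOW conflict (marked CONFLICT above).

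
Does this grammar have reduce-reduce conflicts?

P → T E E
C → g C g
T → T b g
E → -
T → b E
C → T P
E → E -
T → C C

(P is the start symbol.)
Augment with P' → P and build the canonical LR(0) collection (I0 = CLOSURE({[P' → . P]}), then GOTO on every symbol after a dot until no new states appear). It has 19 states:
  I0: { [C → . T P], [C → . g C g], [P → . T E E], [P' → . P], [T → . C C], [T → . T b g], [T → . b E] }  — shift
  I1: { [C → . T P], [C → . g C g], [T → . C C], [T → . T b g], [T → . b E], [T → C . C] }  — shift
  I2: { [P' → P .] }  — accept
  I3: { [C → . T P], [C → . g C g], [C → T . P], [E → . -], [E → . E -], [P → . T E E], [P → T . E E], [T → . C C], [T → . T b g], [T → . b E], [T → T . b g] }  — shift
  I4: { [E → . -], [E → . E -], [T → b . E] }  — shift
  I5: { [C → . T P], [C → . g C g], [C → g . C g], [T → . C C], [T → . T b g], [T → . b E] }  — shift
  I6: { [C → . T P], [C → . g C g], [C → g C . g], [T → . C C], [T → . T b g], [T → . b E], [T → C . C] }  — shift
  I7: { [C → . T P], [C → . g C g], [C → T . P], [P → . T E E], [T → . C C], [T → . T b g], [T → . b E], [T → T . b g] }  — shift
  I8: { [C → T P .] }  — reduce
  I9: { [E → . -], [E → . E -], [T → T b . g], [T → b . E] }  — shift
  I10: { [E → - .] }  — reduce
  I11: { [E → E . -], [T → b E .] }  — shift, reduce
  I12: { [T → T b g .] }  — reduce
  I13: { [E → E - .] }  — reduce
  I14: { [C → . T P], [C → . g C g], [T → . C C], [T → . T b g], [T → . b E], [T → C . C], [T → C C .] }  — shift, reduce
  I15: { [C → . T P], [C → . g C g], [C → g . C g], [C → g C g .], [T → . C C], [T → . T b g], [T → . b E] }  — shift, reduce
  I16: { [E → . -], [E → . E -], [E → E . -], [P → T E . E] }  — shift
  I17: { [E → - .], [E → E - .] }  — 2 reduces
  I18: { [E → E . -], [P → T E E .] }  — shift, reduce

I17 contains complete items [E → - .], [E → E - .] — reduce-reduce conflict.

Answer: Yes — I17: [E → - .] vs [E → E - .]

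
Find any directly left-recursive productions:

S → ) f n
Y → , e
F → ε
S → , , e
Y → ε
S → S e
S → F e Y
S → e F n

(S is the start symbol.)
Yes, S is left-recursive

Direct left recursion occurs when N → N α for some non-terminal N (the right-hand side begins with the left-hand side itself).

S → ) f n: starts with ')'
Y → , e: starts with ','
F → ε: starts with ε
S → , , e: starts with ','
Y → ε: starts with ε
S → S e: LEFT RECURSIVE (starts with S)
S → F e Y: starts with F
S → e F n: starts with e

The grammar has direct left recursion on: S.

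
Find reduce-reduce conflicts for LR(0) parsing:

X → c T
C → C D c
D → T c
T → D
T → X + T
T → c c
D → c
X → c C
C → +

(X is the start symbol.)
Augment with X' → X and build the canonical LR(0) collection (I0 = CLOSURE({[X' → . X]}), then GOTO on every symbol after a dot until no new states appear). It has 16 states:
  I0: { [X → . c C], [X → . c T], [X' → . X] }  — shift
  I1: { [X' → X .] }  — accept
  I2: { [C → . +], [C → . C D c], [D → . T c], [D → . c], [T → . D], [T → . X + T], [T → . c c], [X → . c C], [X → . c T], [X → c . C], [X → c . T] }  — shift
  I3: { [C → + .] }  — reduce
  I4: { [C → C . D c], [D → . T c], [D → . c], [T → . D], [T → . X + T], [T → . c c], [X → . c C], [X → . c T], [X → c C .] }  — shift, reduce
  I5: { [T → D .] }  — reduce
  I6: { [D → T . c], [X → c T .] }  — shift, reduce
  I7: { [T → X . + T] }  — shift
  I8: { [C → . +], [C → . C D c], [D → . T c], [D → . c], [D → c .], [T → . D], [T → . X + T], [T → . c c], [T → c . c], [X → . c C], [X → . c T], [X → c . C], [X → c . T] }  — shift, reduce
  I9: { [C → . +], [C → . C D c], [D → . T c], [D → . c], [D → c .], [T → . D], [T → . X + T], [T → . c c], [T → c . c], [T → c c .], [X → . c C], [X → . c T], [X → c . C], [X → c . T] }  — shift, 2 reduces
  I10: { [D → . T c], [D → . c], [T → . D], [T → . X + T], [T → . c c], [T → X + . T], [X → . c C], [X → . c T] }  — shift
  I11: { [D → T . c], [T → X + T .] }  — shift, reduce
  I12: { [D → T c .] }  — reduce
  I13: { [C → C D . c], [T → D .] }  — shift, reduce
  I14: { [D → T . c] }  — shift
  I15: { [C → C D c .] }  — reduce

I9 contains complete items [D → c .], [T → c c .] — reduce-reduce conflict.

Answer: Yes — I9: [D → c .] vs [T → c c .]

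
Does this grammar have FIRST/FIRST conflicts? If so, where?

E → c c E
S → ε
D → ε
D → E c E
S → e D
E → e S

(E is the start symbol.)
A FIRST/FIRST conflict occurs when two productions N → α and N → β for the same non-terminal have FIRST(α) ∩ FIRST(β) ≠ ∅ (with ε ∈ FIRST of a nullable right-hand side, so two nullable alternatives also conflict).

FIRST sets of the non-terminals at (or reachable through a nullable prefix from) the front of some alternative:
  FIRST(E) = { 'c', 'e' }

Productions for E:
  E → c c E: FIRST = { 'c' }
  E → e S: FIRST = { 'e' }
Productions for S:
  S → ε: FIRST = { ε }
  S → e D: FIRST = { 'e' }
Productions for D:
  D → ε: FIRST = { ε }
  D → E c E: FIRST = { 'c', 'e' }

All alternatives of each non-terminal have pairwise disjoint FIRST sets.

Answer: No FIRST/FIRST conflicts.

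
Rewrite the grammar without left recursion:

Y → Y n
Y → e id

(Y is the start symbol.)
Y → e id Y'
Y' → n Y'
Y' → ε

Y is directly left-recursive. The standard transformation for
  A → A α₁ | ... | A α_m | β₁ | ... | β_n
is
  A  → β₁ A' | ... | β_n A'
  A' → α₁ A' | ... | α_m A' | ε

Y → e id becomes Y → e id Y'
Y → Y n becomes Y' → n Y'
Add Y' → ε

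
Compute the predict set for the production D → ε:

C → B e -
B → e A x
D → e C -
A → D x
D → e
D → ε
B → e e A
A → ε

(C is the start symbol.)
PREDICT(D → ε) = (FIRST(RHS) \ {ε}) ∪ (FOLLOW(D) if ε ∈ FIRST(RHS), i.e. RHS ⇒* ε)
The right-hand side is ε (FIRST(ε) = { ε }), so the predict set is FOLLOW(D) = { 'x' }
PREDICT(D → ε) = { 'x' }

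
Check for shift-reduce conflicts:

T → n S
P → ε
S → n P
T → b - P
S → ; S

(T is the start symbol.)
No shift-reduce conflicts

Augment with T' → T and build the canonical LR(0) collection (I0 = CLOSURE({[T' → . T]}), then GOTO on every symbol after a dot until no new states appear). It has 11 states:
  I0: { [T → . b - P], [T → . n S], [T' → . T] }  — shift
  I1: { [T' → T .] }  — accept
  I2: { [T → b . - P] }  — shift
  I3: { [S → . ; S], [S → . n P], [T → n . S] }  — shift
  I4: { [S → . ; S], [S → . n P], [S → ; . S] }  — shift
  I5: { [T → n S .] }  — reduce
  I6: { [P → .], [S → n . P] }  — reduce
  I7: { [S → n P .] }  — reduce
  I8: { [S → ; S .] }  — reduce
  I9: { [P → .], [T → b - . P] }  — reduce
  I10: { [T → b - P .] }  — reduce

No state contains both a complete item and a shift item.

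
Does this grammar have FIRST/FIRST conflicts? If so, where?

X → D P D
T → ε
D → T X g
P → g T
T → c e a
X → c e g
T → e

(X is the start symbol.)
Yes. X → D P D / X → c e g on { 'c' }

A FIRST/FIRST conflict occurs when two productions N → α and N → β for the same non-terminal have FIRST(α) ∩ FIRST(β) ≠ ∅ (with ε ∈ FIRST of a nullable right-hand side, so two nullable alternatives also conflict).

FIRST sets of the non-terminals at (or reachable through a nullable prefix from) the front of some alternative:
  FIRST(D) = { 'c', 'e' }

Productions for X:
  X → D P D: FIRST = { 'c', 'e' }
  X → c e g: FIRST = { 'c' }
Productions for T:
  T → ε: FIRST = { ε }
  T → c e a: FIRST = { 'c' }
  T → e: FIRST = { 'e' }
D, P have only one production, so no FIRST/FIRST conflict is possible there.

Conflict for X: X → D P D and X → c e g
  Overlap: { 'c' }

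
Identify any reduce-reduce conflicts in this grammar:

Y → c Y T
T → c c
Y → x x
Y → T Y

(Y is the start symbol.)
Augment with Y' → Y and build the canonical LR(0) collection (I0 = CLOSURE({[Y' → . Y]}), then GOTO on every symbol after a dot until no new states appear). It has 12 states:
  I0: { [T → . c c], [Y → . T Y], [Y → . c Y T], [Y → . x x], [Y' → . Y] }  — shift
  I1: { [T → . c c], [Y → . T Y], [Y → . c Y T], [Y → . x x], [Y → T . Y] }  — shift
  I2: { [Y' → Y .] }  — accept
  I3: { [T → . c c], [T → c . c], [Y → . T Y], [Y → . c Y T], [Y → . x x], [Y → c . Y T] }  — shift
  I4: { [Y → x . x] }  — shift
  I5: { [Y → x x .] }  — reduce
  I6: { [T → . c c], [Y → c Y . T] }  — shift
  I7: { [T → . c c], [T → c . c], [T → c c .], [Y → . T Y], [Y → . c Y T], [Y → . x x], [Y → c . Y T] }  — shift, reduce
  I8: { [Y → c Y T .] }  — reduce
  I9: { [T → c . c] }  — shift
  I10: { [T → c c .] }  — reduce
  I11: { [Y → T Y .] }  — reduce

No state contains more than one complete item.

Answer: No reduce-reduce conflicts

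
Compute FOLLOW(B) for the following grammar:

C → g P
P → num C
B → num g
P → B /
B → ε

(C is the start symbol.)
To compute FOLLOW(B), find every occurrence of B on a right-hand side N → α B β: add FIRST(β) \ {ε}, and if β is empty or nullable also add FOLLOW(N). Iterate to a fixed point.

In P → B /: B is followed by '/', add FIRST('/') \ {ε} = { '/' }

Taking the union: FOLLOW(B) = { '/' }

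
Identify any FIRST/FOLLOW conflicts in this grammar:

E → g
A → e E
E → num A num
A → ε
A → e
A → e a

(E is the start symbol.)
A FIRST/FOLLOW conflict occurs when a non-terminal N has a nullable alternative N → β (β ⇒* ε) and another alternative N → α with FIRST(α) ∩ FOLLOW(N) ≠ ∅: on such a lookahead the parser cannot decide between expanding α and letting N vanish via β.

Nullable non-terminals: A.

A: nullable alternative(s) A → ε; FOLLOW(A) = { 'num' }
  A → e E: FIRST \ {ε} = { 'e' } — disjoint from FOLLOW(A)
  A → ε: FIRST \ {ε} = { } — this is the only nullable alternative, skip
  A → e: FIRST \ {ε} = { 'e' } — disjoint from FOLLOW(A)
  A → e a: FIRST \ {ε} = { 'e' } — disjoint from FOLLOW(A)

E has no nullable alternative, so no FIRST/FOLLOW check is needed there.

No FIRST/FOLLOW conflicts found.

Answer: No FIRST/FOLLOW conflicts.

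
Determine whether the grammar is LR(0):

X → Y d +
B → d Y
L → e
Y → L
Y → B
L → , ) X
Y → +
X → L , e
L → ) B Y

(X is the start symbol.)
No. Shift-reduce conflict between [Y → L .] and [X → L . , e]

A grammar is LR(0) if no state in the canonical LR(0) collection has:
  - both a shift item (dot before a terminal) and a complete item (shift-reduce conflict), or
  - two or more complete items (reduce-reduce conflict; the accept item [X' → X .] counts as a complete item here).

Augment with X' → X and build the canonical LR(0) collection (I0 = CLOSURE({[X' → . X]}), then GOTO on every symbol after a dot until no new states appear). It has 20 states:
  I0: { [B → . d Y], [L → . ) B Y], [L → . , ) X], [L → . e], [X → . L , e], [X → . Y d +], [X' → . X], [Y → . +], [Y → . B], [Y → . L] }  — shift
  I1: { [B → . d Y], [L → ) . B Y] }  — shift
  I2: { [Y → + .] }  — reduce
  I3: { [L → , . ) X] }  — shift
  I4: { [Y → B .] }  — reduce
  I5: { [X → L . , e], [Y → L .] }  — shift, reduce
  I6: { [X' → X .] }  — accept
  I7: { [X → Y . d +] }  — shift
  I8: { [B → . d Y], [B → d . Y], [L → . ) B Y], [L → . , ) X], [L → . e], [Y → . +], [Y → . B], [Y → . L] }  — shift
  I9: { [L → e .] }  — reduce
  I10: { [Y → L .] }  — reduce
  I11: { [B → d Y .] }  — reduce
  I12: { [X → Y d . +] }  — shift
  I13: { [X → Y d + .] }  — reduce
  I14: { [X → L , . e] }  — shift
  I15: { [X → L , e .] }  — reduce
  I16: { [B → . d Y], [L → , ) . X], [L → . ) B Y], [L → . , ) X], [L → . e], [X → . L , e], [X → . Y d +], [Y → . +], [Y → . B], [Y → . L] }  — shift
  I17: { [L → , ) X .] }  — reduce
  I18: { [B → . d Y], [L → ) B . Y], [L → . ) B Y], [L → . , ) X], [L → . e], [Y → . +], [Y → . B], [Y → . L] }  — shift
  I19: { [L → ) B Y .] }  — reduce

Conflict in state I5:
  Shift-reduce conflict between [Y → L .] and [X → L . , e]
So the grammar is NOT LR(0).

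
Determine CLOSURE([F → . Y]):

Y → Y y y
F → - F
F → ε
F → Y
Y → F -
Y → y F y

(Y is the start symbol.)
{ [F → . - F], [F → . Y], [F → .], [Y → . F -], [Y → . Y y y], [Y → . y F y] }

To compute CLOSURE, for each item [A → α.Bβ] where B is a non-terminal, add [B → .γ] for all productions B → γ; repeat for the newly added items until nothing changes.

Start with: [F → . Y]
  [F → . Y] has the dot before Y: add [Y → . Y y y], [Y → . F -], [Y → . y F y]
  [Y → . F -] has the dot before F: add [F → . - F], [F → .]
No further items can be added.

CLOSURE = { [F → . - F], [F → . Y], [F → .], [Y → . F -], [Y → . Y y y], [Y → . y F y] }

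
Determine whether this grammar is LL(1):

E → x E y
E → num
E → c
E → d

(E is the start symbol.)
Yes, the grammar is LL(1).

For E:
  PREDICT(E → x E y) = { 'x' }
  PREDICT(E → num) = { 'num' }
  PREDICT(E → c) = { 'c' }
  PREDICT(E → d) = { 'd' }

All predict sets are disjoint. The grammar IS LL(1).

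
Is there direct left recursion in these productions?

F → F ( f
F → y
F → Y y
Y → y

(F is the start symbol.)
F → F ( f: LEFT RECURSIVE (starts with F)
F → y: starts with y
F → Y y: starts with Y
Y → y: starts with y

The grammar has direct left recursion on: F.

Answer: Yes, F is left-recursive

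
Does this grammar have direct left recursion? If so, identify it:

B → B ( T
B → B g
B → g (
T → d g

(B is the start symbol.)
Yes, B is left-recursive

Direct left recursion occurs when N → N α for some non-terminal N (the right-hand side begins with the left-hand side itself).

B → B ( T: LEFT RECURSIVE (starts with B)
B → B g: LEFT RECURSIVE (starts with B)
B → g (: starts with g
T → d g: starts with d

The grammar has direct left recursion on: B.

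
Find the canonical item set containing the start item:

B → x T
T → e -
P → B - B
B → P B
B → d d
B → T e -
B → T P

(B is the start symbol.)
{ [B → . P B], [B → . T P], [B → . T e -], [B → . d d], [B → . x T], [B' → . B], [P → . B - B], [T → . e -] }

First, augment the grammar with B' → B
I₀ = CLOSURE({ [B' → . B] }):
  [B' → . B] has the dot before B: add [B → . x T], [B → . P B], [B → . d d], [B → . T e -], [B → . T P]
  [B → . P B] has the dot before P: add [P → . B - B]
  [B → . T e -] has the dot before T: add [T → . e -]
No further items can be added.

I₀ = { [B → . P B], [B → . T P], [B → . T e -], [B → . d d], [B → . x T], [B' → . B], [P → . B - B], [T → . e -] }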